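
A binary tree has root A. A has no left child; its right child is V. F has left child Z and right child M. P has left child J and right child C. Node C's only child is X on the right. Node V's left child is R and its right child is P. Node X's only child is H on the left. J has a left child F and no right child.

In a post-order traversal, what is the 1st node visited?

R

Post-order visits the left subtree, then the right subtree, then the node.
At A: no left child.
At A: go right to V.
  At V: go left to R.
    R is a leaf — visit R.
  At V: go right to P.
    At P: go left to J.
      At J: go left to F.
        At F: go left to Z.
          Z is a leaf — visit Z.
        At F: go right to M.
          M is a leaf — visit M.
        Visit F.
      At J: no right child.
      Visit J.
    At P: go right to C.
      At C: no left child.
      At C: go right to X.
        At X: go left to H.
          H is a leaf — visit H.
        At X: no right child.
        Visit X.
      Visit C.
    Visit P.
  Visit V.
Visit A.
Full post-order sequence: R, Z, M, F, J, H, X, C, P, V, A.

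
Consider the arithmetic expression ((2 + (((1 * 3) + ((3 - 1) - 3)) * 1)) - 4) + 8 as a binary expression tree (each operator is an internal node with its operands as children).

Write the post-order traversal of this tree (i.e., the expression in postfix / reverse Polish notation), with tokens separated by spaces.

Post-order on an expression tree gives postfix notation: for each operator, emit left operand, right operand, then the operator.

2 1 3 * 3 1 - 3 - + 1 * + 4 - 8 +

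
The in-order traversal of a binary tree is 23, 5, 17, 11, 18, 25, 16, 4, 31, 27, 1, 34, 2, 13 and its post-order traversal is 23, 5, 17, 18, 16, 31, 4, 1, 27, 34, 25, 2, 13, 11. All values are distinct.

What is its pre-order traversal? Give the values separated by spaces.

11 17 5 23 13 2 25 18 34 27 4 16 31 1

The last element of post-order is the root; it splits in-order into left and right subtrees.
Root 11: left subtree has 3 nodes {23, 5, 17}, right has 10 {18, 25, 16, 4, 31, 27, 1, 34, 2, 13}.
  Root 17: left subtree has 2 nodes {23, 5}, right has 0 { }.
    Root 5: left subtree has 1 node {23}, right has 0 { }.
  Root 13: left subtree has 9 nodes {18, 25, 16, 4, 31, 27, 1, 34, 2}, right has 0 { }.
    Root 2: left subtree has 8 nodes {18, 25, 16, 4, 31, 27, 1, 34}, right has 0 { }.
      Root 25: left subtree has 1 node {18}, right has 6 {16, 4, 31, 27, 1, 34}.
        Root 34: left subtree has 5 nodes {16, 4, 31, 27, 1}, right has 0 { }.
          Root 27: left subtree has 3 nodes {16, 4, 31}, right has 1 {1}.
            Root 4: left subtree has 1 node {16}, right has 1 {31}.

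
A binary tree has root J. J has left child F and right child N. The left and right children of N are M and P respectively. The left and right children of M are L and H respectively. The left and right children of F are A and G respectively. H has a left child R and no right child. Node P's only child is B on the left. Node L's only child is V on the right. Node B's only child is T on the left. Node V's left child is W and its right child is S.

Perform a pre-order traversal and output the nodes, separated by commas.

J, F, A, G, N, M, L, V, W, S, H, R, P, B, T

Pre-order visits the node, then its left subtree, then its right subtree.
Visit J.
At J: go left to F.
  Visit F.
  At F: go left to A.
    A is a leaf — visit A.
  At F: go right to G.
    G is a leaf — visit G.
At J: go right to N.
  Visit N.
  At N: go left to M.
    Visit M.
    At M: go left to L.
      Visit L.
      At L: no left child.
      At L: go right to V.
        Visit V.
        At V: go left to W.
          W is a leaf — visit W.
        At V: go right to S.
          S is a leaf — visit S.
    At M: go right to H.
      Visit H.
      At H: go left to R.
        R is a leaf — visit R.
      At H: no right child.
  At N: go right to P.
    Visit P.
    At P: go left to B.
      Visit B.
      At B: go left to T.
        T is a leaf — visit T.
      At B: no right child.
    At P: no right child.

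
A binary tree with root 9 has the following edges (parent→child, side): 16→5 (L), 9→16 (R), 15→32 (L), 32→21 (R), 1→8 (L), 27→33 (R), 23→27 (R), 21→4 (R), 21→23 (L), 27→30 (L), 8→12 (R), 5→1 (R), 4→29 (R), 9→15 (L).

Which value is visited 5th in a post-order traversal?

Post-order visits the left subtree, then the right subtree, then the node.
At 9: go left to 15.
  At 15: go left to 32.
    At 32: no left child.
    At 32: go right to 21.
      At 21: go left to 23.
        At 23: no left child.
        At 23: go right to 27.
          At 27: go left to 30.
            30 is a leaf — visit 30.
          At 27: go right to 33.
            33 is a leaf — visit 33.
          Visit 27.
        Visit 23.
      At 21: go right to 4.
        At 4: no left child.
        At 4: go right to 29.
          29 is a leaf — visit 29.
        Visit 4.
      Visit 21.
    Visit 32.
  At 15: no right child.
  Visit 15.
At 9: go right to 16.
  At 16: go left to 5.
    At 5: no left child.
    At 5: go right to 1.
      At 1: go left to 8.
        At 8: no left child.
        At 8: go right to 12.
          12 is a leaf — visit 12.
        Visit 8.
      At 1: no right child.
      Visit 1.
    Visit 5.
  At 16: no right child.
  Visit 16.
Visit 9.
Full post-order sequence: 30, 33, 27, 23, 29, 4, 21, 32, 15, 12, 8, 1, 5, 16, 9.

29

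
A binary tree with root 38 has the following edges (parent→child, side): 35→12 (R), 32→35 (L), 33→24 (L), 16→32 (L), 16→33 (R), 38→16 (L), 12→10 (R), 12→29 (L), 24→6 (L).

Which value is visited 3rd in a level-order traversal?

32

Level-order visits nodes level by level from the root, left to right within each level.
Level 0: 38
Level 1: 16
Level 2: 32, 33
Level 3: 35, 24
Level 4: 12, 6
Level 5: 29, 10
Full level-order sequence: 38, 16, 32, 33, 35, 24, 12, 6, 29, 10.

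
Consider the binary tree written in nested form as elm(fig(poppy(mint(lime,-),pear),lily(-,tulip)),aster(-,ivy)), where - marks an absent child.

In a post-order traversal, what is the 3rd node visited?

pear

Post-order visits the left subtree, then the right subtree, then the node.
At elm: go left to fig.
  At fig: go left to poppy.
    At poppy: go left to mint.
      At mint: go left to lime.
        lime is a leaf — visit lime.
      At mint: no right child.
      Visit mint.
    At poppy: go right to pear.
      pear is a leaf — visit pear.
    Visit poppy.
  At fig: go right to lily.
    At lily: no left child.
    At lily: go right to tulip.
      tulip is a leaf — visit tulip.
    Visit lily.
  Visit fig.
At elm: go right to aster.
  At aster: no left child.
  At aster: go right to ivy.
    ivy is a leaf — visit ivy.
  Visit aster.
Visit elm.
Full post-order sequence: lime, mint, pear, poppy, tulip, lily, fig, ivy, aster, elm.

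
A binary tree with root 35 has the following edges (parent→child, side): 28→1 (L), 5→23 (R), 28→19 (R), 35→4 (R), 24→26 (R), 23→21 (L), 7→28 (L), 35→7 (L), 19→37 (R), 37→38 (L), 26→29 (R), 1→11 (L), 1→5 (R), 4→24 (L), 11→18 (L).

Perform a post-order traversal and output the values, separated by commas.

18, 11, 21, 23, 5, 1, 38, 37, 19, 28, 7, 29, 26, 24, 4, 35

Post-order visits the left subtree, then the right subtree, then the node.
At 35: go left to 7.
  At 7: go left to 28.
    At 28: go left to 1.
      At 1: go left to 11.
        At 11: go left to 18.
          18 is a leaf — visit 18.
        At 11: no right child.
        Visit 11.
      At 1: go right to 5.
        At 5: no left child.
        At 5: go right to 23.
          At 23: go left to 21.
            21 is a leaf — visit 21.
          At 23: no right child.
          Visit 23.
        Visit 5.
      Visit 1.
    At 28: go right to 19.
      At 19: no left child.
      At 19: go right to 37.
        At 37: go left to 38.
          38 is a leaf — visit 38.
        At 37: no right child.
        Visit 37.
      Visit 19.
    Visit 28.
  At 7: no right child.
  Visit 7.
At 35: go right to 4.
  At 4: go left to 24.
    At 24: no left child.
    At 24: go right to 26.
      At 26: no left child.
      At 26: go right to 29.
        29 is a leaf — visit 29.
      Visit 26.
    Visit 24.
  At 4: no right child.
  Visit 4.
Visit 35.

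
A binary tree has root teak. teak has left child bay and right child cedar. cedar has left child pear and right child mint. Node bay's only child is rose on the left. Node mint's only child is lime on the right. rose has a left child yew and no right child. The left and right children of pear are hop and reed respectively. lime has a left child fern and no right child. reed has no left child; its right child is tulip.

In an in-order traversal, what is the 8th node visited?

In-order visits the left subtree, then the node, then the right subtree.
At teak: go left to bay.
  At bay: go left to rose.
    At rose: go left to yew.
      yew is a leaf — visit yew.
    Visit rose.
    At rose: no right child.
  Visit bay.
  At bay: no right child.
Visit teak.
At teak: go right to cedar.
  At cedar: go left to pear.
    At pear: go left to hop.
      hop is a leaf — visit hop.
    Visit pear.
    At pear: go right to reed.
      At reed: no left child.
      Visit reed.
      At reed: go right to tulip.
        tulip is a leaf — visit tulip.
  Visit cedar.
  At cedar: go right to mint.
    At mint: no left child.
    Visit mint.
    At mint: go right to lime.
      At lime: go left to fern.
        fern is a leaf — visit fern.
      Visit lime.
      At lime: no right child.
Full in-order sequence: yew, rose, bay, teak, hop, pear, reed, tulip, cedar, mint, fern, lime.

tulip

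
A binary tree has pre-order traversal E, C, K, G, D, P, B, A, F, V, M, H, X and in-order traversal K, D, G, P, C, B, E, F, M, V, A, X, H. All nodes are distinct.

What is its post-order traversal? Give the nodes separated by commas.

The first element of pre-order is the root; it splits in-order into left and right subtrees.
Root E: left subtree has 6 nodes {K, D, G, P, C, B}, right has 6 {F, M, V, A, X, H}.
  Root C: left subtree has 4 nodes {K, D, G, P}, right has 1 {B}.
    Root K: left subtree has 0 nodes { }, right has 3 {D, G, P}.
      Root G: left subtree has 1 node {D}, right has 1 {P}.
  Root A: left subtree has 3 nodes {F, M, V}, right has 2 {X, H}.
    Root F: left subtree has 0 nodes { }, right has 2 {M, V}.
      Root V: left subtree has 1 node {M}, right has 0 { }.
    Root H: left subtree has 1 node {X}, right has 0 { }.

D, P, G, K, B, C, M, V, F, X, H, A, E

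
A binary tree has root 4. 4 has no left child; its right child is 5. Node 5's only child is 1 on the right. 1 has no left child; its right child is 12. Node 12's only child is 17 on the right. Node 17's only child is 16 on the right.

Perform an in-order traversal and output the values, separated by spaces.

In-order visits the left subtree, then the node, then the right subtree.
At 4: no left child.
Visit 4.
At 4: go right to 5.
  At 5: no left child.
  Visit 5.
  At 5: go right to 1.
    At 1: no left child.
    Visit 1.
    At 1: go right to 12.
      At 12: no left child.
      Visit 12.
      At 12: go right to 17.
        At 17: no left child.
        Visit 17.
        At 17: go right to 16.
          16 is a leaf — visit 16.

4 5 1 12 17 16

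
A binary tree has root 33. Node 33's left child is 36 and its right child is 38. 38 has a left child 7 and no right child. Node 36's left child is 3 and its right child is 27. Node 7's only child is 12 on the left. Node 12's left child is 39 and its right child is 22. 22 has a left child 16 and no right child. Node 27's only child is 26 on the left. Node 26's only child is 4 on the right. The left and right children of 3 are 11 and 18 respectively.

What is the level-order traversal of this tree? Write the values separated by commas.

33, 36, 38, 3, 27, 7, 11, 18, 26, 12, 4, 39, 22, 16

Level-order visits nodes level by level from the root, left to right within each level.
Level 0: 33
Level 1: 36, 38
Level 2: 3, 27, 7
Level 3: 11, 18, 26, 12
Level 4: 4, 39, 22
Level 5: 16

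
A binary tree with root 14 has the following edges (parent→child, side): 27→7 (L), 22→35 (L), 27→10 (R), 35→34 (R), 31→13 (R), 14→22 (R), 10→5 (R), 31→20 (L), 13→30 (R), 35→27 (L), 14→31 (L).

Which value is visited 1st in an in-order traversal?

In-order visits the left subtree, then the node, then the right subtree.
At 14: go left to 31.
  At 31: go left to 20.
    20 is a leaf — visit 20.
  Visit 31.
  At 31: go right to 13.
    At 13: no left child.
    Visit 13.
    At 13: go right to 30.
      30 is a leaf — visit 30.
Visit 14.
At 14: go right to 22.
  At 22: go left to 35.
    At 35: go left to 27.
      At 27: go left to 7.
        7 is a leaf — visit 7.
      Visit 27.
      At 27: go right to 10.
        At 10: no left child.
        Visit 10.
        At 10: go right to 5.
          5 is a leaf — visit 5.
    Visit 35.
    At 35: go right to 34.
      34 is a leaf — visit 34.
  Visit 22.
  At 22: no right child.
Full in-order sequence: 20, 31, 13, 30, 14, 7, 27, 10, 5, 35, 34, 22.

20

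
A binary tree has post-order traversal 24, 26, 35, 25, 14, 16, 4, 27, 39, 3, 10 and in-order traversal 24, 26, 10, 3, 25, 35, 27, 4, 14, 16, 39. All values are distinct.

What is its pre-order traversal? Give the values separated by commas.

10, 26, 24, 3, 39, 27, 25, 35, 4, 16, 14

The last element of post-order is the root; it splits in-order into left and right subtrees.
Root 10: left subtree has 2 nodes {24, 26}, right has 8 {3, 25, 35, 27, 4, 14, 16, 39}.
  Root 26: left subtree has 1 node {24}, right has 0 { }.
  Root 3: left subtree has 0 nodes { }, right has 7 {25, 35, 27, 4, 14, 16, 39}.
    Root 39: left subtree has 6 nodes {25, 35, 27, 4, 14, 16}, right has 0 { }.
      Root 27: left subtree has 2 nodes {25, 35}, right has 3 {4, 14, 16}.
        Root 25: left subtree has 0 nodes { }, right has 1 {35}.
        Root 4: left subtree has 0 nodes { }, right has 2 {14, 16}.
          Root 16: left subtree has 1 node {14}, right has 0 { }.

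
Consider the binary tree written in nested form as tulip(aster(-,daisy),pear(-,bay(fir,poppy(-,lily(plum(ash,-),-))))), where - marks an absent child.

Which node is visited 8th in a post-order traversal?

Post-order visits the left subtree, then the right subtree, then the node.
At tulip: go left to aster.
  At aster: no left child.
  At aster: go right to daisy.
    daisy is a leaf — visit daisy.
  Visit aster.
At tulip: go right to pear.
  At pear: no left child.
  At pear: go right to bay.
    At bay: go left to fir.
      fir is a leaf — visit fir.
    At bay: go right to poppy.
      At poppy: no left child.
      At poppy: go right to lily.
        At lily: go left to plum.
          At plum: go left to ash.
            ash is a leaf — visit ash.
          At plum: no right child.
          Visit plum.
        At lily: no right child.
        Visit lily.
      Visit poppy.
    Visit bay.
  Visit pear.
Visit tulip.
Full post-order sequence: daisy, aster, fir, ash, plum, lily, poppy, bay, pear, tulip.

bay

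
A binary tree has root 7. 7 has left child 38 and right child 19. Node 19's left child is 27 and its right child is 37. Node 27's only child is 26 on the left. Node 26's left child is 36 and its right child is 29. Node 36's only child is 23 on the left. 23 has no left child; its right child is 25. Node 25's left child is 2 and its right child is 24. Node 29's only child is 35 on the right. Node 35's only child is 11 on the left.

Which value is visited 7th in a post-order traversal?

Post-order visits the left subtree, then the right subtree, then the node.
At 7: go left to 38.
  38 is a leaf — visit 38.
At 7: go right to 19.
  At 19: go left to 27.
    At 27: go left to 26.
      At 26: go left to 36.
        At 36: go left to 23.
          At 23: no left child.
          At 23: go right to 25.
            At 25: go left to 2.
              2 is a leaf — visit 2.
            At 25: go right to 24.
              24 is a leaf — visit 24.
            Visit 25.
          Visit 23.
        At 36: no right child.
        Visit 36.
      At 26: go right to 29.
        At 29: no left child.
        At 29: go right to 35.
          At 35: go left to 11.
            11 is a leaf — visit 11.
          At 35: no right child.
          Visit 35.
        Visit 29.
      Visit 26.
    At 27: no right child.
    Visit 27.
  At 19: go right to 37.
    37 is a leaf — visit 37.
  Visit 19.
Visit 7.
Full post-order sequence: 38, 2, 24, 25, 23, 36, 11, 35, 29, 26, 27, 37, 19, 7.

11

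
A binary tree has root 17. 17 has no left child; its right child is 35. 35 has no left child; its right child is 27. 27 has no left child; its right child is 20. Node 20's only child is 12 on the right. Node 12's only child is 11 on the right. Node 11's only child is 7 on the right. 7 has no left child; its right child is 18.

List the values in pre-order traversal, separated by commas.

Pre-order visits the node, then its left subtree, then its right subtree.
Visit 17.
At 17: no left child.
At 17: go right to 35.
  Visit 35.
  At 35: no left child.
  At 35: go right to 27.
    Visit 27.
    At 27: no left child.
    At 27: go right to 20.
      Visit 20.
      At 20: no left child.
      At 20: go right to 12.
        Visit 12.
        At 12: no left child.
        At 12: go right to 11.
          Visit 11.
          At 11: no left child.
          At 11: go right to 7.
            Visit 7.
            At 7: no left child.
            At 7: go right to 18.
              18 is a leaf — visit 18.

17, 35, 27, 20, 12, 11, 7, 18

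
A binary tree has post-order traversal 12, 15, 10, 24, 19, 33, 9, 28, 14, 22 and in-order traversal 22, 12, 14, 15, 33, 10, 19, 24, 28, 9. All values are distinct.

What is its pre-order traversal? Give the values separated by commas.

The last element of post-order is the root; it splits in-order into left and right subtrees.
Root 22: left subtree has 0 nodes { }, right has 9 {12, 14, 15, 33, 10, 19, 24, 28, 9}.
  Root 14: left subtree has 1 node {12}, right has 7 {15, 33, 10, 19, 24, 28, 9}.
    Root 28: left subtree has 5 nodes {15, 33, 10, 19, 24}, right has 1 {9}.
      Root 33: left subtree has 1 node {15}, right has 3 {10, 19, 24}.
        Root 19: left subtree has 1 node {10}, right has 1 {24}.

22, 14, 12, 28, 33, 15, 19, 10, 24, 9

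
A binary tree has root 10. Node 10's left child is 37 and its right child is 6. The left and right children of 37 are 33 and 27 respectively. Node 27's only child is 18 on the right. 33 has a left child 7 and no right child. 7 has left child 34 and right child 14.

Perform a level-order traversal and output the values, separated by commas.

Level-order visits nodes level by level from the root, left to right within each level.
Level 0: 10
Level 1: 37, 6
Level 2: 33, 27
Level 3: 7, 18
Level 4: 34, 14

10, 37, 6, 33, 27, 7, 18, 34, 14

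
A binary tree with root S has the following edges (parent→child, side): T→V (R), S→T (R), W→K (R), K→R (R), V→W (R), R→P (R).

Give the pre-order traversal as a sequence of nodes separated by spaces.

Pre-order visits the node, then its left subtree, then its right subtree.
Visit S.
At S: no left child.
At S: go right to T.
  Visit T.
  At T: no left child.
  At T: go right to V.
    Visit V.
    At V: no left child.
    At V: go right to W.
      Visit W.
      At W: no left child.
      At W: go right to K.
        Visit K.
        At K: no left child.
        At K: go right to R.
          Visit R.
          At R: no left child.
          At R: go right to P.
            P is a leaf — visit P.

S T V W K R P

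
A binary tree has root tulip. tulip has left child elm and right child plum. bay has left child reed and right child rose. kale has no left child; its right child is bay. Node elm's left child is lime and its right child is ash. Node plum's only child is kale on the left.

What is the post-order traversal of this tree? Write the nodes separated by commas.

lime, ash, elm, reed, rose, bay, kale, plum, tulip

Post-order visits the left subtree, then the right subtree, then the node.
At tulip: go left to elm.
  At elm: go left to lime.
    lime is a leaf — visit lime.
  At elm: go right to ash.
    ash is a leaf — visit ash.
  Visit elm.
At tulip: go right to plum.
  At plum: go left to kale.
    At kale: no left child.
    At kale: go right to bay.
      At bay: go left to reed.
        reed is a leaf — visit reed.
      At bay: go right to rose.
        rose is a leaf — visit rose.
      Visit bay.
    Visit kale.
  At plum: no right child.
  Visit plum.
Visit tulip.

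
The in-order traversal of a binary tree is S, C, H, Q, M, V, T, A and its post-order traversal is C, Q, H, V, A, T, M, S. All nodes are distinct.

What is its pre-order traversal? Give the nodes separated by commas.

S, M, H, C, Q, T, V, A

The last element of post-order is the root; it splits in-order into left and right subtrees.
Root S: left subtree has 0 nodes { }, right has 7 {C, H, Q, M, V, T, A}.
  Root M: left subtree has 3 nodes {C, H, Q}, right has 3 {V, T, A}.
    Root H: left subtree has 1 node {C}, right has 1 {Q}.
    Root T: left subtree has 1 node {V}, right has 1 {A}.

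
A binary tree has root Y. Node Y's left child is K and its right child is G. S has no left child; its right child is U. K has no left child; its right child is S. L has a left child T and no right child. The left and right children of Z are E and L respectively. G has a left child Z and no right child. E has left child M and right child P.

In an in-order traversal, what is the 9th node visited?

In-order visits the left subtree, then the node, then the right subtree.
At Y: go left to K.
  At K: no left child.
  Visit K.
  At K: go right to S.
    At S: no left child.
    Visit S.
    At S: go right to U.
      U is a leaf — visit U.
Visit Y.
At Y: go right to G.
  At G: go left to Z.
    At Z: go left to E.
      At E: go left to M.
        M is a leaf — visit M.
      Visit E.
      At E: go right to P.
        P is a leaf — visit P.
    Visit Z.
    At Z: go right to L.
      At L: go left to T.
        T is a leaf — visit T.
      Visit L.
      At L: no right child.
  Visit G.
  At G: no right child.
Full in-order sequence: K, S, U, Y, M, E, P, Z, T, L, G.

T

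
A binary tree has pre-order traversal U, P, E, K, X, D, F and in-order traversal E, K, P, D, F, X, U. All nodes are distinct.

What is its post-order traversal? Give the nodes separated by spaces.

The first element of pre-order is the root; it splits in-order into left and right subtrees.
Root U: left subtree has 6 nodes {E, K, P, D, F, X}, right has 0 { }.
  Root P: left subtree has 2 nodes {E, K}, right has 3 {D, F, X}.
    Root E: left subtree has 0 nodes { }, right has 1 {K}.
    Root X: left subtree has 2 nodes {D, F}, right has 0 { }.
      Root D: left subtree has 0 nodes { }, right has 1 {F}.

K E F D X P U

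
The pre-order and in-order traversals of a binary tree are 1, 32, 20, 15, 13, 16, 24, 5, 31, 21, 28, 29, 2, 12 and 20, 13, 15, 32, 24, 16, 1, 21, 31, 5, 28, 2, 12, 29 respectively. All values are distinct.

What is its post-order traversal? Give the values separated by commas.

13, 15, 20, 24, 16, 32, 21, 31, 12, 2, 29, 28, 5, 1

The first element of pre-order is the root; it splits in-order into left and right subtrees.
Root 1: left subtree has 6 nodes {20, 13, 15, 32, 24, 16}, right has 7 {21, 31, 5, 28, 2, 12, 29}.
  Root 32: left subtree has 3 nodes {20, 13, 15}, right has 2 {24, 16}.
    Root 20: left subtree has 0 nodes { }, right has 2 {13, 15}.
      Root 15: left subtree has 1 node {13}, right has 0 { }.
    Root 16: left subtree has 1 node {24}, right has 0 { }.
  Root 5: left subtree has 2 nodes {21, 31}, right has 4 {28, 2, 12, 29}.
    Root 31: left subtree has 1 node {21}, right has 0 { }.
    Root 28: left subtree has 0 nodes { }, right has 3 {2, 12, 29}.
      Root 29: left subtree has 2 nodes {2, 12}, right has 0 { }.
        Root 2: left subtree has 0 nodes { }, right has 1 {12}.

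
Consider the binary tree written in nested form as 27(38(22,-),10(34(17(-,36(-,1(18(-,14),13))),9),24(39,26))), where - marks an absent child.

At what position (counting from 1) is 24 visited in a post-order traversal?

13

Post-order visits the left subtree, then the right subtree, then the node.
At 27: go left to 38.
  At 38: go left to 22.
    22 is a leaf — visit 22.
  At 38: no right child.
  Visit 38.
At 27: go right to 10.
  At 10: go left to 34.
    At 34: go left to 17.
      At 17: no left child.
      At 17: go right to 36.
        At 36: no left child.
        At 36: go right to 1.
          At 1: go left to 18.
            At 18: no left child.
            At 18: go right to 14.
              14 is a leaf — visit 14.
            Visit 18.
          At 1: go right to 13.
            13 is a leaf — visit 13.
          Visit 1.
        Visit 36.
      Visit 17.
    At 34: go right to 9.
      9 is a leaf — visit 9.
    Visit 34.
  At 10: go right to 24.
    At 24: go left to 39.
      39 is a leaf — visit 39.
    At 24: go right to 26.
      26 is a leaf — visit 26.
    Visit 24.
  Visit 10.
Visit 27.
Full post-order sequence: 22, 38, 14, 18, 13, 1, 36, 17, 9, 34, 39, 26, 24, 10, 27.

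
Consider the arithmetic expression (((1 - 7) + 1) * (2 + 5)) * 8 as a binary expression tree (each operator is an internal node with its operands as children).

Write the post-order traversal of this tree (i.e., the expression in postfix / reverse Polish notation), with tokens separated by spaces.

1 7 - 1 + 2 5 + * 8 *

Post-order on an expression tree gives postfix notation: for each operator, emit left operand, right operand, then the operator.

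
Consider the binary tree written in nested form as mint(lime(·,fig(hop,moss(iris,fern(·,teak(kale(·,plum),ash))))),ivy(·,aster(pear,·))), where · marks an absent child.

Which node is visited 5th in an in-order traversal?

In-order visits the left subtree, then the node, then the right subtree.
At mint: go left to lime.
  At lime: no left child.
  Visit lime.
  At lime: go right to fig.
    At fig: go left to hop.
      hop is a leaf — visit hop.
    Visit fig.
    At fig: go right to moss.
      At moss: go left to iris.
        iris is a leaf — visit iris.
      Visit moss.
      At moss: go right to fern.
        At fern: no left child.
        Visit fern.
        At fern: go right to teak.
          At teak: go left to kale.
            At kale: no left child.
            Visit kale.
            At kale: go right to plum.
              plum is a leaf — visit plum.
          Visit teak.
          At teak: go right to ash.
            ash is a leaf — visit ash.
Visit mint.
At mint: go right to ivy.
  At ivy: no left child.
  Visit ivy.
  At ivy: go right to aster.
    At aster: go left to pear.
      pear is a leaf — visit pear.
    Visit aster.
    At aster: no right child.
Full in-order sequence: lime, hop, fig, iris, moss, fern, kale, plum, teak, ash, mint, ivy, pear, aster.

moss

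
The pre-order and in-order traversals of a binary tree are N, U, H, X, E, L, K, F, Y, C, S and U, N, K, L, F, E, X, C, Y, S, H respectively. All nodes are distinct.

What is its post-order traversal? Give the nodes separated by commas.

The first element of pre-order is the root; it splits in-order into left and right subtrees.
Root N: left subtree has 1 node {U}, right has 9 {K, L, F, E, X, C, Y, S, H}.
  Root H: left subtree has 8 nodes {K, L, F, E, X, C, Y, S}, right has 0 { }.
    Root X: left subtree has 4 nodes {K, L, F, E}, right has 3 {C, Y, S}.
      Root E: left subtree has 3 nodes {K, L, F}, right has 0 { }.
        Root L: left subtree has 1 node {K}, right has 1 {F}.
      Root Y: left subtree has 1 node {C}, right has 1 {S}.

U, K, F, L, E, C, S, Y, X, H, N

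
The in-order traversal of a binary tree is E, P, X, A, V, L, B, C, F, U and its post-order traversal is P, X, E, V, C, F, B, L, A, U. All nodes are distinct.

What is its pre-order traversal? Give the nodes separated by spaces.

U A E X P L V B F C

The last element of post-order is the root; it splits in-order into left and right subtrees.
Root U: left subtree has 9 nodes {E, P, X, A, V, L, B, C, F}, right has 0 { }.
  Root A: left subtree has 3 nodes {E, P, X}, right has 5 {V, L, B, C, F}.
    Root E: left subtree has 0 nodes { }, right has 2 {P, X}.
      Root X: left subtree has 1 node {P}, right has 0 { }.
    Root L: left subtree has 1 node {V}, right has 3 {B, C, F}.
      Root B: left subtree has 0 nodes { }, right has 2 {C, F}.
        Root F: left subtree has 1 node {C}, right has 0 { }.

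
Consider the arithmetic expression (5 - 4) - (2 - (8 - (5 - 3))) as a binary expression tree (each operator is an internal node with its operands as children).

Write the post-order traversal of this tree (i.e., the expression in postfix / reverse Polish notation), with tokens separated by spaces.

5 4 - 2 8 5 3 - - - -

Post-order on an expression tree gives postfix notation: for each operator, emit left operand, right operand, then the operator.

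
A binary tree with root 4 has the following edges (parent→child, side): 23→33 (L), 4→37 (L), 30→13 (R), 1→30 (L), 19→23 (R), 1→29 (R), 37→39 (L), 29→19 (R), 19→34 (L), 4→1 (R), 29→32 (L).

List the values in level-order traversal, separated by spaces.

4 37 1 39 30 29 13 32 19 34 23 33

Level-order visits nodes level by level from the root, left to right within each level.
Level 0: 4
Level 1: 37, 1
Level 2: 39, 30, 29
Level 3: 13, 32, 19
Level 4: 34, 23
Level 5: 33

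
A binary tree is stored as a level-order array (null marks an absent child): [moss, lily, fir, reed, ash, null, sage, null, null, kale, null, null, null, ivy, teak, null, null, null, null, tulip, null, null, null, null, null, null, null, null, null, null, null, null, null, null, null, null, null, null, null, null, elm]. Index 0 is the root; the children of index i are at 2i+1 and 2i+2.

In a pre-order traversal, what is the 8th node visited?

fir

Pre-order visits the node, then its left subtree, then its right subtree.
Visit moss.
At moss: go left to lily.
  Visit lily.
  At lily: go left to reed.
    reed is a leaf — visit reed.
  At lily: go right to ash.
    Visit ash.
    At ash: go left to kale.
      Visit kale.
      At kale: go left to tulip.
        Visit tulip.
        At tulip: no left child.
        At tulip: go right to elm.
          elm is a leaf — visit elm.
      At kale: no right child.
    At ash: no right child.
At moss: go right to fir.
  Visit fir.
  At fir: no left child.
  At fir: go right to sage.
    Visit sage.
    At sage: go left to ivy.
      ivy is a leaf — visit ivy.
    At sage: go right to teak.
      teak is a leaf — visit teak.
Full pre-order sequence: moss, lily, reed, ash, kale, tulip, elm, fir, sage, ivy, teak.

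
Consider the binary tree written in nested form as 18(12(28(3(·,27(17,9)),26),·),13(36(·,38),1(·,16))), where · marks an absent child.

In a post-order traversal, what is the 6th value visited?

Post-order visits the left subtree, then the right subtree, then the node.
At 18: go left to 12.
  At 12: go left to 28.
    At 28: go left to 3.
      At 3: no left child.
      At 3: go right to 27.
        At 27: go left to 17.
          17 is a leaf — visit 17.
        At 27: go right to 9.
          9 is a leaf — visit 9.
        Visit 27.
      Visit 3.
    At 28: go right to 26.
      26 is a leaf — visit 26.
    Visit 28.
  At 12: no right child.
  Visit 12.
At 18: go right to 13.
  At 13: go left to 36.
    At 36: no left child.
    At 36: go right to 38.
      38 is a leaf — visit 38.
    Visit 36.
  At 13: go right to 1.
    At 1: no left child.
    At 1: go right to 16.
      16 is a leaf — visit 16.
    Visit 1.
  Visit 13.
Visit 18.
Full post-order sequence: 17, 9, 27, 3, 26, 28, 12, 38, 36, 16, 1, 13, 18.

28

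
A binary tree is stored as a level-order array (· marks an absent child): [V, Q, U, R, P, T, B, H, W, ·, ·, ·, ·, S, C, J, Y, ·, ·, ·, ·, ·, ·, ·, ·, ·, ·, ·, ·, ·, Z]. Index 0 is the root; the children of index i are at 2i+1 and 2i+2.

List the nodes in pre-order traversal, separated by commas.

V, Q, R, H, J, Y, W, P, U, T, B, S, C, Z

Pre-order visits the node, then its left subtree, then its right subtree.
Visit V.
At V: go left to Q.
  Visit Q.
  At Q: go left to R.
    Visit R.
    At R: go left to H.
      Visit H.
      At H: go left to J.
        J is a leaf — visit J.
      At H: go right to Y.
        Y is a leaf — visit Y.
    At R: go right to W.
      W is a leaf — visit W.
  At Q: go right to P.
    P is a leaf — visit P.
At V: go right to U.
  Visit U.
  At U: go left to T.
    T is a leaf — visit T.
  At U: go right to B.
    Visit B.
    At B: go left to S.
      S is a leaf — visit S.
    At B: go right to C.
      Visit C.
      At C: no left child.
      At C: go right to Z.
        Z is a leaf — visit Z.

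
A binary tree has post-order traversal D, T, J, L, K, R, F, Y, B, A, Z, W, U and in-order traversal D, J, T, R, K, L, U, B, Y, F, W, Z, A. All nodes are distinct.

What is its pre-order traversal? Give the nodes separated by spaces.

U R J D T K L W B Y F Z A

The last element of post-order is the root; it splits in-order into left and right subtrees.
Root U: left subtree has 6 nodes {D, J, T, R, K, L}, right has 6 {B, Y, F, W, Z, A}.
  Root R: left subtree has 3 nodes {D, J, T}, right has 2 {K, L}.
    Root J: left subtree has 1 node {D}, right has 1 {T}.
    Root K: left subtree has 0 nodes { }, right has 1 {L}.
  Root W: left subtree has 3 nodes {B, Y, F}, right has 2 {Z, A}.
    Root B: left subtree has 0 nodes { }, right has 2 {Y, F}.
      Root Y: left subtree has 0 nodes { }, right has 1 {F}.
    Root Z: left subtree has 0 nodes { }, right has 1 {A}.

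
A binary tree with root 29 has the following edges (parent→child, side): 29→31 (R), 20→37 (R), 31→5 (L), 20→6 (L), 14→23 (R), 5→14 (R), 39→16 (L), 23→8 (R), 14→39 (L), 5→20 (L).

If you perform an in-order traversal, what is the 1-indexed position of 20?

3

In-order visits the left subtree, then the node, then the right subtree.
At 29: no left child.
Visit 29.
At 29: go right to 31.
  At 31: go left to 5.
    At 5: go left to 20.
      At 20: go left to 6.
        6 is a leaf — visit 6.
      Visit 20.
      At 20: go right to 37.
        37 is a leaf — visit 37.
    Visit 5.
    At 5: go right to 14.
      At 14: go left to 39.
        At 39: go left to 16.
          16 is a leaf — visit 16.
        Visit 39.
        At 39: no right child.
      Visit 14.
      At 14: go right to 23.
        At 23: no left child.
        Visit 23.
        At 23: go right to 8.
          8 is a leaf — visit 8.
  Visit 31.
  At 31: no right child.
Full in-order sequence: 29, 6, 20, 37, 5, 16, 39, 14, 23, 8, 31.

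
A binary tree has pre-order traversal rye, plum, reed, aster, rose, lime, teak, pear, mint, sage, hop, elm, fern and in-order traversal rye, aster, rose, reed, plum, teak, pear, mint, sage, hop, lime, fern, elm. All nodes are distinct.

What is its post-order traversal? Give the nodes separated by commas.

The first element of pre-order is the root; it splits in-order into left and right subtrees.
Root rye: left subtree has 0 nodes { }, right has 12 {aster, rose, reed, plum, teak, pear, mint, sage, hop, lime, fern, elm}.
  Root plum: left subtree has 3 nodes {aster, rose, reed}, right has 8 {teak, pear, mint, sage, hop, lime, fern, elm}.
    Root reed: left subtree has 2 nodes {aster, rose}, right has 0 { }.
      Root aster: left subtree has 0 nodes { }, right has 1 {rose}.
    Root lime: left subtree has 5 nodes {teak, pear, mint, sage, hop}, right has 2 {fern, elm}.
      Root teak: left subtree has 0 nodes { }, right has 4 {pear, mint, sage, hop}.
        Root pear: left subtree has 0 nodes { }, right has 3 {mint, sage, hop}.
          Root mint: left subtree has 0 nodes { }, right has 2 {sage, hop}.
            Root sage: left subtree has 0 nodes { }, right has 1 {hop}.
      Root elm: left subtree has 1 node {fern}, right has 0 { }.

rose, aster, reed, hop, sage, mint, pear, teak, fern, elm, lime, plum, rye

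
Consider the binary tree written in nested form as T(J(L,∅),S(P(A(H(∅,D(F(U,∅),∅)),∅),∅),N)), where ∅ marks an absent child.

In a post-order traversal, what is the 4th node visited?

Post-order visits the left subtree, then the right subtree, then the node.
At T: go left to J.
  At J: go left to L.
    L is a leaf — visit L.
  At J: no right child.
  Visit J.
At T: go right to S.
  At S: go left to P.
    At P: go left to A.
      At A: go left to H.
        At H: no left child.
        At H: go right to D.
          At D: go left to F.
            At F: go left to U.
              U is a leaf — visit U.
            At F: no right child.
            Visit F.
          At D: no right child.
          Visit D.
        Visit H.
      At A: no right child.
      Visit A.
    At P: no right child.
    Visit P.
  At S: go right to N.
    N is a leaf — visit N.
  Visit S.
Visit T.
Full post-order sequence: L, J, U, F, D, H, A, P, N, S, T.

F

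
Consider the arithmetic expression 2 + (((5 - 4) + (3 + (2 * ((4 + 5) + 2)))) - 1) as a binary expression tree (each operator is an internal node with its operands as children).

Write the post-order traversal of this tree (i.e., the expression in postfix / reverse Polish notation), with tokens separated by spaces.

Post-order on an expression tree gives postfix notation: for each operator, emit left operand, right operand, then the operator.

2 5 4 - 3 2 4 5 + 2 + * + + 1 - +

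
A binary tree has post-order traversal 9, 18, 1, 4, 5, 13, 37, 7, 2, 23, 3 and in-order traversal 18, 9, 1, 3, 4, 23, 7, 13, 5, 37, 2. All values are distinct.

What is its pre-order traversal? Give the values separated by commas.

3, 1, 18, 9, 23, 4, 2, 7, 37, 13, 5

The last element of post-order is the root; it splits in-order into left and right subtrees.
Root 3: left subtree has 3 nodes {18, 9, 1}, right has 7 {4, 23, 7, 13, 5, 37, 2}.
  Root 1: left subtree has 2 nodes {18, 9}, right has 0 { }.
    Root 18: left subtree has 0 nodes { }, right has 1 {9}.
  Root 23: left subtree has 1 node {4}, right has 5 {7, 13, 5, 37, 2}.
    Root 2: left subtree has 4 nodes {7, 13, 5, 37}, right has 0 { }.
      Root 7: left subtree has 0 nodes { }, right has 3 {13, 5, 37}.
        Root 37: left subtree has 2 nodes {13, 5}, right has 0 { }.
          Root 13: left subtree has 0 nodes { }, right has 1 {5}.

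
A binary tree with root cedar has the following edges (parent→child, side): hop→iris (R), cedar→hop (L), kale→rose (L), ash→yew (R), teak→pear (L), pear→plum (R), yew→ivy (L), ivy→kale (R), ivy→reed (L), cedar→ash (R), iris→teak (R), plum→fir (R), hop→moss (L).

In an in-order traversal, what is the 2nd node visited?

In-order visits the left subtree, then the node, then the right subtree.
At cedar: go left to hop.
  At hop: go left to moss.
    moss is a leaf — visit moss.
  Visit hop.
  At hop: go right to iris.
    At iris: no left child.
    Visit iris.
    At iris: go right to teak.
      At teak: go left to pear.
        At pear: no left child.
        Visit pear.
        At pear: go right to plum.
          At plum: no left child.
          Visit plum.
          At plum: go right to fir.
            fir is a leaf — visit fir.
      Visit teak.
      At teak: no right child.
Visit cedar.
At cedar: go right to ash.
  At ash: no left child.
  Visit ash.
  At ash: go right to yew.
    At yew: go left to ivy.
      At ivy: go left to reed.
        reed is a leaf — visit reed.
      Visit ivy.
      At ivy: go right to kale.
        At kale: go left to rose.
          rose is a leaf — visit rose.
        Visit kale.
        At kale: no right child.
    Visit yew.
    At yew: no right child.
Full in-order sequence: moss, hop, iris, pear, plum, fir, teak, cedar, ash, reed, ivy, rose, kale, yew.

hop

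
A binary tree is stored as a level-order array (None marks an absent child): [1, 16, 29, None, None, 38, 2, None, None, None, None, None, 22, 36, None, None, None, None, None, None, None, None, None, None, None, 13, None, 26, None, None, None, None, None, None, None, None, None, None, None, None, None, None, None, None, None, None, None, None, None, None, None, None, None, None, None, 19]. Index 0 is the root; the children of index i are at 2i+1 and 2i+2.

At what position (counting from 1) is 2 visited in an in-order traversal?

10

In-order visits the left subtree, then the node, then the right subtree.
At 1: go left to 16.
  16 is a leaf — visit 16.
Visit 1.
At 1: go right to 29.
  At 29: go left to 38.
    At 38: no left child.
    Visit 38.
    At 38: go right to 22.
      At 22: go left to 13.
        13 is a leaf — visit 13.
      Visit 22.
      At 22: no right child.
  Visit 29.
  At 29: go right to 2.
    At 2: go left to 36.
      At 36: go left to 26.
        At 26: go left to 19.
          19 is a leaf — visit 19.
        Visit 26.
        At 26: no right child.
      Visit 36.
      At 36: no right child.
    Visit 2.
    At 2: no right child.
Full in-order sequence: 16, 1, 38, 13, 22, 29, 19, 26, 36, 2.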